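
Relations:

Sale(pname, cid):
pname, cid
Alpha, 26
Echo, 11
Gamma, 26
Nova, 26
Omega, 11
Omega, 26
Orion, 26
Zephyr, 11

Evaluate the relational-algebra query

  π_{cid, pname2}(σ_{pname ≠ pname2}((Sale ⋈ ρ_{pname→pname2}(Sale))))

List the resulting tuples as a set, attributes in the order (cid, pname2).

ρ[pname→pname2]: schema becomes (pname2, cid); tuples unchanged.
Joining Sale and ρ_{pname→pname2}(Sale) on cid yields {(Alpha, 26, Alpha), (Alpha, 26, Gamma), (Alpha, 26, Nova), (Alpha, 26, Omega), (Alpha, 26, Orion), (Echo, 11, Echo), (Echo, 11, Omega), (Echo, 11, Zephyr), (Gamma, 26, Alpha), (Gamma, 26, Gamma), (Gamma, 26, Nova), (Gamma, 26, Omega), (Gamma, 26, Orion), (Nova, 26, Alpha), (Nova, 26, Gamma), (Nova, 26, Nova), (Nova, 26, Omega), (Nova, 26, Orion), (Omega, 11, Echo), (Omega, 11, Omega), (Omega, 11, Zephyr), (Omega, 26, Alpha), (Omega, 26, Gamma), (Omega, 26, Nova), (Omega, 26, Omega), (Omega, 26, Orion), (Orion, 26, Alpha), (Orion, 26, Gamma), (Orion, 26, Nova), (Orion, 26, Omega), (Orion, 26, Orion), (Zephyr, 11, Echo), (Zephyr, 11, Omega), (Zephyr, 11, Zephyr)}.
Selection pname ≠ pname2: {(Alpha, 26, Gamma), (Alpha, 26, Nova), (Alpha, 26, Omega), (Alpha, 26, Orion), (Echo, 11, Omega), (Echo, 11, Zephyr), (Gamma, 26, Alpha), (Gamma, 26, Nova), (Gamma, 26, Omega), (Gamma, 26, Orion), (Nova, 26, Alpha), (Nova, 26, Gamma), (Nova, 26, Omega), (Nova, 26, Orion), (Omega, 11, Echo), (Omega, 11, Zephyr), (Omega, 26, Alpha), (Omega, 26, Gamma), (Omega, 26, Nova), (Omega, 26, Orion), (Orion, 26, Alpha), (Orion, 26, Gamma), (Orion, 26, Nova), (Orion, 26, Omega), (Zephyr, 11, Echo), (Zephyr, 11, Omega)}
π_{cid, pname2} gives {(11, Echo), (11, Omega), (11, Zephyr), (26, Alpha), (26, Gamma), (26, Nova), (26, Omega), (26, Orion)} (18 duplicate(s) eliminated).

{(11, Echo), (11, Omega), (11, Zephyr), (26, Alpha), (26, Gamma), (26, Nova), (26, Omega), (26, Orion)}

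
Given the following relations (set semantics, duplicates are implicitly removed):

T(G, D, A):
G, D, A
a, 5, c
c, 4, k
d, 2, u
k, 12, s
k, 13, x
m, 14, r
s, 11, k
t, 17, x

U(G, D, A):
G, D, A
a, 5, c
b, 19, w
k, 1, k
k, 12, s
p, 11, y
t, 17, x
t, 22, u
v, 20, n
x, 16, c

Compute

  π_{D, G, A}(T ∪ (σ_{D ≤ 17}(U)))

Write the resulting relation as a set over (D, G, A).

{(1, k, k), (11, p, y), (11, s, k), (12, k, s), (13, k, x), (14, m, r), (16, x, c), (17, t, x), (2, d, u), (4, c, k), (5, a, c)}

Apply σ_{D ≤ 17}; surviving tuples: {(a, 5, c), (k, 1, k), (k, 12, s), (p, 11, y), (t, 17, x), (x, 16, c)}
Union: {(a, 5, c), (c, 4, k), (d, 2, u), (k, 12, s), (k, 13, x), (m, 14, r), (s, 11, k), (t, 17, x)} with {(a, 5, c), (k, 1, k), (k, 12, s), (p, 11, y), (t, 17, x), (x, 16, c)} → {(a, 5, c), (c, 4, k), (d, 2, u), (k, 1, k), (k, 12, s), (k, 13, x), (m, 14, r), (p, 11, y), (s, 11, k), (t, 17, x), (x, 16, c)}
π_{D, G, A} gives {(1, k, k), (11, p, y), (11, s, k), (12, k, s), (13, k, x), (14, m, r), (16, x, c), (17, t, x), (2, d, u), (4, c, k), (5, a, c)}.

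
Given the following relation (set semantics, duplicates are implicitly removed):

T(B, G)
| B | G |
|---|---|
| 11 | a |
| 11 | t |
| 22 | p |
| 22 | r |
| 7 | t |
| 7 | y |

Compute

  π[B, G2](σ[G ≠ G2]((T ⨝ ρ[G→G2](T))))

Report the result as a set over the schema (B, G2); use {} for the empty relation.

ρ[G→G2]: schema becomes (B, G2); tuples unchanged.
T ⋈ ρ[G→G2](T) (natural join on B): {(11, a, a), (11, a, t), (11, t, a), (11, t, t), (22, p, p), (22, p, r), (22, r, p), (22, r, r), (7, t, t), (7, t, y), (7, y, t), (7, y, y)}
Filtering on G ≠ G2 leaves {(11, a, t), (11, t, a), (22, p, r), (22, r, p), (7, t, y), (7, y, t)}.
Keep only column(s) B, G2: {(11, a), (11, t), (22, p), (22, r), (7, t), (7, y)}

{(11, a), (11, t), (22, p), (22, r), (7, t), (7, y)}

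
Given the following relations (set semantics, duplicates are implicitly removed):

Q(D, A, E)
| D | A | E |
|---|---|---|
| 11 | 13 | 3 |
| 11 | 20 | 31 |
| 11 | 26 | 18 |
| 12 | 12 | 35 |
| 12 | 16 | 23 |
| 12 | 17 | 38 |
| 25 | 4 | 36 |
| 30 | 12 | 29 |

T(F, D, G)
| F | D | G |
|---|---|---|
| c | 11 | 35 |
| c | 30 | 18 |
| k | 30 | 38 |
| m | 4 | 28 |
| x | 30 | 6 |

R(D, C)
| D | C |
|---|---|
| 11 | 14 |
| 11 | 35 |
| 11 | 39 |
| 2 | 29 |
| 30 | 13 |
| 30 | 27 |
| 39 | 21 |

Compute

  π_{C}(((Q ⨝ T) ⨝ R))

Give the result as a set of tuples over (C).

{13, 14, 27, 35, 39}

Joining Q and T on D yields {(11, 13, 3, c, 35), (11, 20, 31, c, 35), (11, 26, 18, c, 35), (30, 12, 29, c, 18), (30, 12, 29, k, 38), (30, 12, 29, x, 6)}.
Joining (Q ⨝ T) and R on D yields {(11, 13, 3, c, 35, 14), (11, 13, 3, c, 35, 35), (11, 13, 3, c, 35, 39), (11, 20, 31, c, 35, 14), (11, 20, 31, c, 35, 35), (11, 20, 31, c, 35, 39), (11, 26, 18, c, 35, 14), (11, 26, 18, c, 35, 35), (11, 26, 18, c, 35, 39), (30, 12, 29, c, 18, 13), (30, 12, 29, c, 18, 27), (30, 12, 29, k, 38, 13), (30, 12, 29, k, 38, 27), (30, 12, 29, x, 6, 13), (30, 12, 29, x, 6, 27)}.
Keep only column(s) C (10 duplicate(s) eliminated): {13, 14, 27, 35, 39}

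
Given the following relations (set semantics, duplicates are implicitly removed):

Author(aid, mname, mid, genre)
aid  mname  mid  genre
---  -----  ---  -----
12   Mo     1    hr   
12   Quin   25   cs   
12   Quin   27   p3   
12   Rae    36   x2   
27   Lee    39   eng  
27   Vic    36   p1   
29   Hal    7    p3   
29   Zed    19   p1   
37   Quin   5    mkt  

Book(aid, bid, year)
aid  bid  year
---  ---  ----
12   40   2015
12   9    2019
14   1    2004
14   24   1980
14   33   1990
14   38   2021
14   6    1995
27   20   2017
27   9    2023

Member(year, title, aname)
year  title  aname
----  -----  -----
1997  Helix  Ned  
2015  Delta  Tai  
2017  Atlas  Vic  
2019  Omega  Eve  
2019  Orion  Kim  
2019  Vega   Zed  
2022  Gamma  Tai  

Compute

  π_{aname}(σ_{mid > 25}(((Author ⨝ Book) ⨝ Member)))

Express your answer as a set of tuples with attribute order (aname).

Joining Author and Book on aid yields {(12, Mo, 1, hr, 40, 2015), (12, Mo, 1, hr, 9, 2019), (12, Quin, 25, cs, 40, 2015), (12, Quin, 25, cs, 9, 2019), (12, Quin, 27, p3, 40, 2015), (12, Quin, 27, p3, 9, 2019), (12, Rae, 36, x2, 40, 2015), (12, Rae, 36, x2, 9, 2019), (27, Lee, 39, eng, 20, 2017), (27, Lee, 39, eng, 9, 2023), (27, Vic, 36, p1, 20, 2017), (27, Vic, 36, p1, 9, 2023)}.
Joining (Author ⨝ Book) and Member on year yields {(12, Mo, 1, hr, 40, 2015, Delta, Tai), (12, Mo, 1, hr, 9, 2019, Omega, Eve), (12, Mo, 1, hr, 9, 2019, Orion, Kim), (12, Mo, 1, hr, 9, 2019, Vega, Zed), (12, Quin, 25, cs, 40, 2015, Delta, Tai), (12, Quin, 25, cs, 9, 2019, Omega, Eve), (12, Quin, 25, cs, 9, 2019, Orion, Kim), (12, Quin, 25, cs, 9, 2019, Vega, Zed), (12, Quin, 27, p3, 40, 2015, Delta, Tai), (12, Quin, 27, p3, 9, 2019, Omega, Eve), (12, Quin, 27, p3, 9, 2019, Orion, Kim), (12, Quin, 27, p3, 9, 2019, Vega, Zed), (12, Rae, 36, x2, 40, 2015, Delta, Tai), (12, Rae, 36, x2, 9, 2019, Omega, Eve), (12, Rae, 36, x2, 9, 2019, Orion, Kim), (12, Rae, 36, x2, 9, 2019, Vega, Zed), (27, Lee, 39, eng, 20, 2017, Atlas, Vic), (27, Vic, 36, p1, 20, 2017, Atlas, Vic)}.
Apply σ_{mid > 25}; surviving tuples: {(12, Quin, 27, p3, 40, 2015, Delta, Tai), (12, Quin, 27, p3, 9, 2019, Omega, Eve), (12, Quin, 27, p3, 9, 2019, Orion, Kim), (12, Quin, 27, p3, 9, 2019, Vega, Zed), (12, Rae, 36, x2, 40, 2015, Delta, Tai), (12, Rae, 36, x2, 9, 2019, Omega, Eve), (12, Rae, 36, x2, 9, 2019, Orion, Kim), (12, Rae, 36, x2, 9, 2019, Vega, Zed), (27, Lee, 39, eng, 20, 2017, Atlas, Vic), (27, Vic, 36, p1, 20, 2017, Atlas, Vic)}
π[aname]: project onto (aname) (5 duplicate(s) eliminated) → {Eve, Kim, Tai, Vic, Zed}

{Eve, Kim, Tai, Vic, Zed}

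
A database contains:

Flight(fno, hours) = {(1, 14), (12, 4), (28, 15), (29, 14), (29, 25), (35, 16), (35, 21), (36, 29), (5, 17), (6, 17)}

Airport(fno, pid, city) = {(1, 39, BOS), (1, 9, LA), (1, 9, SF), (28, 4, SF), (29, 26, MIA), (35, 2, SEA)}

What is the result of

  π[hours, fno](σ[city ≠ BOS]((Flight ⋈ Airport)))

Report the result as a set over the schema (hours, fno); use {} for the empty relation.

{(14, 1), (14, 29), (15, 28), (16, 35), (21, 35), (25, 29)}

Natural join on fno: {(1, 14, 39, BOS), (1, 14, 9, LA), (1, 14, 9, SF), (28, 15, 4, SF), (29, 14, 26, MIA), (29, 25, 26, MIA), (35, 16, 2, SEA), (35, 21, 2, SEA)}
Filtering on city ≠ BOS leaves {(1, 14, 9, LA), (1, 14, 9, SF), (28, 15, 4, SF), (29, 14, 26, MIA), (29, 25, 26, MIA), (35, 16, 2, SEA), (35, 21, 2, SEA)}.
π[hours, fno]: project onto (hours, fno) (1 duplicate(s) eliminated) → {(14, 1), (14, 29), (15, 28), (16, 35), (21, 35), (25, 29)}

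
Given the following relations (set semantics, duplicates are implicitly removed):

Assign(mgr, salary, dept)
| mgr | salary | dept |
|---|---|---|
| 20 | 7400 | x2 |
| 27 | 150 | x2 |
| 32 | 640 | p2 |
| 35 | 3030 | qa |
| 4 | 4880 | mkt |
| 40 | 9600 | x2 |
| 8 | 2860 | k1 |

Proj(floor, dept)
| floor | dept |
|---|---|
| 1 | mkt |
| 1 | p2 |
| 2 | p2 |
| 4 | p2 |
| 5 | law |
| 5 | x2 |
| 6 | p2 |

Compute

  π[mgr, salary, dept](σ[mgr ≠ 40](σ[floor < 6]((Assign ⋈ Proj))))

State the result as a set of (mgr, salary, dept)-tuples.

{(20, 7400, x2), (27, 150, x2), (32, 640, p2), (4, 4880, mkt)}

Joining Assign and Proj on dept yields {(20, 7400, x2, 5), (27, 150, x2, 5), (32, 640, p2, 1), (32, 640, p2, 2), (32, 640, p2, 4), (32, 640, p2, 6), (4, 4880, mkt, 1), (40, 9600, x2, 5)}.
Selection floor < 6: {(20, 7400, x2, 5), (27, 150, x2, 5), (32, 640, p2, 1), (32, 640, p2, 2), (32, 640, p2, 4), (4, 4880, mkt, 1), (40, 9600, x2, 5)}
Selection mgr ≠ 40: {(20, 7400, x2, 5), (27, 150, x2, 5), (32, 640, p2, 1), (32, 640, p2, 2), (32, 640, p2, 4), (4, 4880, mkt, 1)}
π_{mgr, salary, dept} gives {(20, 7400, x2), (27, 150, x2), (32, 640, p2), (4, 4880, mkt)} (2 duplicate(s) eliminated).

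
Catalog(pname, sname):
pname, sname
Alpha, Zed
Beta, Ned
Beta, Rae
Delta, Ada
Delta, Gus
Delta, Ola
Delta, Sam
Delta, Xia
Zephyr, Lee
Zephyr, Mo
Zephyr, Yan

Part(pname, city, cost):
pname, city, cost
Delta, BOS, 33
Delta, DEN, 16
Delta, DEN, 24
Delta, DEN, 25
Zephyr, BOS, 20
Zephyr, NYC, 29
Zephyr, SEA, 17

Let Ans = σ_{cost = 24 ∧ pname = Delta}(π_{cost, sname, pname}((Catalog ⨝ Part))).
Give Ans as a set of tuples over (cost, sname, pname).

Catalog ⋈ Part (natural join on pname): {(Delta, Ada, BOS, 33), (Delta, Ada, DEN, 16), (Delta, Ada, DEN, 24), (Delta, Ada, DEN, 25), (Delta, Gus, BOS, 33), (Delta, Gus, DEN, 16), (Delta, Gus, DEN, 24), (Delta, Gus, DEN, 25), (Delta, Ola, BOS, 33), (Delta, Ola, DEN, 16), (Delta, Ola, DEN, 24), (Delta, Ola, DEN, 25), (Delta, Sam, BOS, 33), (Delta, Sam, DEN, 16), (Delta, Sam, DEN, 24), (Delta, Sam, DEN, 25), (Delta, Xia, BOS, 33), (Delta, Xia, DEN, 16), (Delta, Xia, DEN, 24), (Delta, Xia, DEN, 25), (Zephyr, Lee, BOS, 20), (Zephyr, Lee, NYC, 29), (Zephyr, Lee, SEA, 17), (Zephyr, Mo, BOS, 20), (Zephyr, Mo, NYC, 29), (Zephyr, Mo, SEA, 17), (Zephyr, Yan, BOS, 20), (Zephyr, Yan, NYC, 29), (Zephyr, Yan, SEA, 17)}
Keep only column(s) cost, sname, pname: {(16, Ada, Delta), (16, Gus, Delta), (16, Ola, Delta), (16, Sam, Delta), (16, Xia, Delta), (17, Lee, Zephyr), (17, Mo, Zephyr), (17, Yan, Zephyr), (20, Lee, Zephyr), (20, Mo, Zephyr), (20, Yan, Zephyr), (24, Ada, Delta), (24, Gus, Delta), (24, Ola, Delta), (24, Sam, Delta), (24, Xia, Delta), (25, Ada, Delta), (25, Gus, Delta), (25, Ola, Delta), (25, Sam, Delta), (25, Xia, Delta), (29, Lee, Zephyr), (29, Mo, Zephyr), (29, Yan, Zephyr), (33, Ada, Delta), (33, Gus, Delta), (33, Ola, Delta), (33, Sam, Delta), (33, Xia, Delta)}
Filtering on cost = 24 ∧ pname = Delta leaves {(24, Ada, Delta), (24, Gus, Delta), (24, Ola, Delta), (24, Sam, Delta), (24, Xia, Delta)}.

{(24, Ada, Delta), (24, Gus, Delta), (24, Ola, Delta), (24, Sam, Delta), (24, Xia, Delta)}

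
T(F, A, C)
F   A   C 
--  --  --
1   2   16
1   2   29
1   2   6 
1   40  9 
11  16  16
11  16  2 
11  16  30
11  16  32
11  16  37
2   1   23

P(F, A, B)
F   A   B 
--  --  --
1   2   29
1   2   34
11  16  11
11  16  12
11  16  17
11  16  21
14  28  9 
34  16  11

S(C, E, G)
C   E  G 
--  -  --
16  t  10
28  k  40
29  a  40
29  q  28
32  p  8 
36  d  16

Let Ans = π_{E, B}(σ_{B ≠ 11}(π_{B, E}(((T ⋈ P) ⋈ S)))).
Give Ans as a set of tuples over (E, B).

{(a, 29), (a, 34), (p, 12), (p, 17), (p, 21), (q, 29), (q, 34), (t, 12), (t, 17), (t, 21), (t, 29), (t, 34)}

Joining T and P on F, A yields {(1, 2, 16, 29), (1, 2, 16, 34), (1, 2, 29, 29), (1, 2, 29, 34), (1, 2, 6, 29), (1, 2, 6, 34), (11, 16, 16, 11), (11, 16, 16, 12), (11, 16, 16, 17), (11, 16, 16, 21), (11, 16, 2, 11), (11, 16, 2, 12), (11, 16, 2, 17), (11, 16, 2, 21), (11, 16, 30, 11), (11, 16, 30, 12), (11, 16, 30, 17), (11, 16, 30, 21), (11, 16, 32, 11), (11, 16, 32, 12), (11, 16, 32, 17), (11, 16, 32, 21), (11, 16, 37, 11), (11, 16, 37, 12), (11, 16, 37, 17), (11, 16, 37, 21)}.
Joining (T ⋈ P) and S on C yields {(1, 2, 16, 29, t, 10), (1, 2, 16, 34, t, 10), (1, 2, 29, 29, a, 40), (1, 2, 29, 29, q, 28), (1, 2, 29, 34, a, 40), (1, 2, 29, 34, q, 28), (11, 16, 16, 11, t, 10), (11, 16, 16, 12, t, 10), (11, 16, 16, 17, t, 10), (11, 16, 16, 21, t, 10), (11, 16, 32, 11, p, 8), (11, 16, 32, 12, p, 8), (11, 16, 32, 17, p, 8), (11, 16, 32, 21, p, 8)}.
Projecting to B, E: {(11, p), (11, t), (12, p), (12, t), (17, p), (17, t), (21, p), (21, t), (29, a), (29, q), (29, t), (34, a), (34, q), (34, t)}
Selection B ≠ 11: {(12, p), (12, t), (17, p), (17, t), (21, p), (21, t), (29, a), (29, q), (29, t), (34, a), (34, q), (34, t)}
Projecting to E, B: {(a, 29), (a, 34), (p, 12), (p, 17), (p, 21), (q, 29), (q, 34), (t, 12), (t, 17), (t, 21), (t, 29), (t, 34)}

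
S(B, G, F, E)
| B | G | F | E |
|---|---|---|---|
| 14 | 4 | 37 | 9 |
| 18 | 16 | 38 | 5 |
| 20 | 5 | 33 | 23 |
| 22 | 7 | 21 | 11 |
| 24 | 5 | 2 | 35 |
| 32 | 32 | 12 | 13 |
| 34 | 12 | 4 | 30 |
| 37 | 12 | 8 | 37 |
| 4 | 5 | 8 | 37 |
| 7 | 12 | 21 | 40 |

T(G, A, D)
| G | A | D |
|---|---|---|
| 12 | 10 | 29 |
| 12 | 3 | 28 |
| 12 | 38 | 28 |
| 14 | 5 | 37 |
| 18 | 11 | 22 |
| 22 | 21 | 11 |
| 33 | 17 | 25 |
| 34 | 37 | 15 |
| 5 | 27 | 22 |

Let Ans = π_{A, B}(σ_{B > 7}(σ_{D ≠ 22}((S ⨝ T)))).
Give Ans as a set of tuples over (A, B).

Joining S and T on G yields {(20, 5, 33, 23, 27, 22), (24, 5, 2, 35, 27, 22), (34, 12, 4, 30, 10, 29), (34, 12, 4, 30, 3, 28), (34, 12, 4, 30, 38, 28), (37, 12, 8, 37, 10, 29), (37, 12, 8, 37, 3, 28), (37, 12, 8, 37, 38, 28), (4, 5, 8, 37, 27, 22), (7, 12, 21, 40, 10, 29), (7, 12, 21, 40, 3, 28), (7, 12, 21, 40, 38, 28)}.
Filtering on D ≠ 22 leaves {(34, 12, 4, 30, 10, 29), (34, 12, 4, 30, 3, 28), (34, 12, 4, 30, 38, 28), (37, 12, 8, 37, 10, 29), (37, 12, 8, 37, 3, 28), (37, 12, 8, 37, 38, 28), (7, 12, 21, 40, 10, 29), (7, 12, 21, 40, 3, 28), (7, 12, 21, 40, 38, 28)}.
Filtering on B > 7 leaves {(34, 12, 4, 30, 10, 29), (34, 12, 4, 30, 3, 28), (34, 12, 4, 30, 38, 28), (37, 12, 8, 37, 10, 29), (37, 12, 8, 37, 3, 28), (37, 12, 8, 37, 38, 28)}.
Keep only column(s) A, B: {(10, 34), (10, 37), (3, 34), (3, 37), (38, 34), (38, 37)}

{(10, 34), (10, 37), (3, 34), (3, 37), (38, 34), (38, 37)}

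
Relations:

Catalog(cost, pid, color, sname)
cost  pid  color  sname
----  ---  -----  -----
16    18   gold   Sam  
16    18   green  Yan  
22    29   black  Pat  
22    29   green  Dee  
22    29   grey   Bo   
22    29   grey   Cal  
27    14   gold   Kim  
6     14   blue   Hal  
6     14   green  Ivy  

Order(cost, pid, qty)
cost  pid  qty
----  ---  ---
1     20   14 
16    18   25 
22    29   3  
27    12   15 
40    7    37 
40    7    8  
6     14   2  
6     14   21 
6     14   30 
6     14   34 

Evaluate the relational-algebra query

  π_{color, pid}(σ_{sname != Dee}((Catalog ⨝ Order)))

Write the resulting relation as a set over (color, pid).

Joining Catalog and Order on cost, pid yields {(16, 18, gold, Sam, 25), (16, 18, green, Yan, 25), (22, 29, black, Pat, 3), (22, 29, green, Dee, 3), (22, 29, grey, Bo, 3), (22, 29, grey, Cal, 3), (6, 14, blue, Hal, 2), (6, 14, blue, Hal, 21), (6, 14, blue, Hal, 30), (6, 14, blue, Hal, 34), (6, 14, green, Ivy, 2), (6, 14, green, Ivy, 21), (6, 14, green, Ivy, 30), (6, 14, green, Ivy, 34)}.
σ[sname != Dee]: keep tuples satisfying sname != Dee → {(16, 18, gold, Sam, 25), (16, 18, green, Yan, 25), (22, 29, black, Pat, 3), (22, 29, grey, Bo, 3), (22, 29, grey, Cal, 3), (6, 14, blue, Hal, 2), (6, 14, blue, Hal, 21), (6, 14, blue, Hal, 30), (6, 14, blue, Hal, 34), (6, 14, green, Ivy, 2), (6, 14, green, Ivy, 21), (6, 14, green, Ivy, 30), (6, 14, green, Ivy, 34)}
Projecting to color, pid (7 duplicate(s) eliminated): {(black, 29), (blue, 14), (gold, 18), (green, 14), (green, 18), (grey, 29)}

{(black, 29), (blue, 14), (gold, 18), (green, 14), (green, 18), (grey, 29)}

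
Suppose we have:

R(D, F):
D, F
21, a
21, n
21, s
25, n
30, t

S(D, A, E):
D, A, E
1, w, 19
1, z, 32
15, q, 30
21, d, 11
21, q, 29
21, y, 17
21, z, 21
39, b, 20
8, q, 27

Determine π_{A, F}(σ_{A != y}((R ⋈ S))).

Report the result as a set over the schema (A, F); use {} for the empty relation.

Joining R and S on D yields {(21, a, d, 11), (21, a, q, 29), (21, a, y, 17), (21, a, z, 21), (21, n, d, 11), (21, n, q, 29), (21, n, y, 17), (21, n, z, 21), (21, s, d, 11), (21, s, q, 29), (21, s, y, 17), (21, s, z, 21)}.
Filtering on A != y leaves {(21, a, d, 11), (21, a, q, 29), (21, a, z, 21), (21, n, d, 11), (21, n, q, 29), (21, n, z, 21), (21, s, d, 11), (21, s, q, 29), (21, s, z, 21)}.
Keep only column(s) A, F: {(d, a), (d, n), (d, s), (q, a), (q, n), (q, s), (z, a), (z, n), (z, s)}

{(d, a), (d, n), (d, s), (q, a), (q, n), (q, s), (z, a), (z, n), (z, s)}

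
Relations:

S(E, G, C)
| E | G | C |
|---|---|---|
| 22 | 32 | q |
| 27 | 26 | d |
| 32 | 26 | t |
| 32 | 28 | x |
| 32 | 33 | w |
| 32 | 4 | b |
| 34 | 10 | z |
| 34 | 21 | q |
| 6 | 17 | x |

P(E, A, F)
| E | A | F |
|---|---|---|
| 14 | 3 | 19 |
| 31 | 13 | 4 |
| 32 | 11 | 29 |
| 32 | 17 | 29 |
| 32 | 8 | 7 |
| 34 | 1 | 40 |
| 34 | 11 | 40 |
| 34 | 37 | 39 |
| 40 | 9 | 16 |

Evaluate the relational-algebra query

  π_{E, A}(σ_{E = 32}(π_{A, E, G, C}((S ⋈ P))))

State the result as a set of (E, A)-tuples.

{(32, 11), (32, 17), (32, 8)}

Natural join on E: {(32, 26, t, 11, 29), (32, 26, t, 17, 29), (32, 26, t, 8, 7), (32, 28, x, 11, 29), (32, 28, x, 17, 29), (32, 28, x, 8, 7), (32, 33, w, 11, 29), (32, 33, w, 17, 29), (32, 33, w, 8, 7), (32, 4, b, 11, 29), (32, 4, b, 17, 29), (32, 4, b, 8, 7), (34, 10, z, 1, 40), (34, 10, z, 11, 40), (34, 10, z, 37, 39), (34, 21, q, 1, 40), (34, 21, q, 11, 40), (34, 21, q, 37, 39)}
π_{A, E, G, C} gives {(1, 34, 10, z), (1, 34, 21, q), (11, 32, 26, t), (11, 32, 28, x), (11, 32, 33, w), (11, 32, 4, b), (11, 34, 10, z), (11, 34, 21, q), (17, 32, 26, t), (17, 32, 28, x), (17, 32, 33, w), (17, 32, 4, b), (37, 34, 10, z), (37, 34, 21, q), (8, 32, 26, t), (8, 32, 28, x), (8, 32, 33, w), (8, 32, 4, b)}.
Filtering on E = 32 leaves {(11, 32, 26, t), (11, 32, 28, x), (11, 32, 33, w), (11, 32, 4, b), (17, 32, 26, t), (17, 32, 28, x), (17, 32, 33, w), (17, 32, 4, b), (8, 32, 26, t), (8, 32, 28, x), (8, 32, 33, w), (8, 32, 4, b)}.
π_{E, A} gives {(32, 11), (32, 17), (32, 8)} (9 duplicate(s) eliminated).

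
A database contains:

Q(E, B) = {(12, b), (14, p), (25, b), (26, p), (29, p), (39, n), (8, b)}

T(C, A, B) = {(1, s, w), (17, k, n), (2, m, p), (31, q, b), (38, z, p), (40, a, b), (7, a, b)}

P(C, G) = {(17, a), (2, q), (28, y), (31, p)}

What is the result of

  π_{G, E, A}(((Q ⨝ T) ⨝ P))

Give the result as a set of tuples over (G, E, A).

{(a, 39, k), (p, 12, q), (p, 25, q), (p, 8, q), (q, 14, m), (q, 26, m), (q, 29, m)}

Joining Q and T on B yields {(12, b, 31, q), (12, b, 40, a), (12, b, 7, a), (14, p, 2, m), (14, p, 38, z), (25, b, 31, q), (25, b, 40, a), (25, b, 7, a), (26, p, 2, m), (26, p, 38, z), (29, p, 2, m), (29, p, 38, z), (39, n, 17, k), (8, b, 31, q), (8, b, 40, a), (8, b, 7, a)}.
Joining (Q ⨝ T) and P on C yields {(12, b, 31, q, p), (14, p, 2, m, q), (25, b, 31, q, p), (26, p, 2, m, q), (29, p, 2, m, q), (39, n, 17, k, a), (8, b, 31, q, p)}.
Projecting to G, E, A: {(a, 39, k), (p, 12, q), (p, 25, q), (p, 8, q), (q, 14, m), (q, 26, m), (q, 29, m)}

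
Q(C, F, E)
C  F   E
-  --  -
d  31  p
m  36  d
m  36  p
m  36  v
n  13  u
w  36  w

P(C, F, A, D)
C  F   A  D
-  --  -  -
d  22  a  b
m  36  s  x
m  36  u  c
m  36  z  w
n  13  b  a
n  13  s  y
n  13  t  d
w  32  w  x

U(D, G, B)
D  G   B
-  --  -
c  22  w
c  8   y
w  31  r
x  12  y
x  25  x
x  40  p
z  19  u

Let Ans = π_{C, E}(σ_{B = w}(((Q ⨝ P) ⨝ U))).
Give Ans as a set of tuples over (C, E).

{(m, d), (m, p), (m, v)}

Q ⋈ P (natural join on C, F): {(m, 36, d, s, x), (m, 36, d, u, c), (m, 36, d, z, w), (m, 36, p, s, x), (m, 36, p, u, c), (m, 36, p, z, w), (m, 36, v, s, x), (m, 36, v, u, c), (m, 36, v, z, w), (n, 13, u, b, a), (n, 13, u, s, y), (n, 13, u, t, d)}
(Q ⨝ P) ⋈ U (natural join on D): {(m, 36, d, s, x, 12, y), (m, 36, d, s, x, 25, x), (m, 36, d, s, x, 40, p), (m, 36, d, u, c, 22, w), (m, 36, d, u, c, 8, y), (m, 36, d, z, w, 31, r), (m, 36, p, s, x, 12, y), (m, 36, p, s, x, 25, x), (m, 36, p, s, x, 40, p), (m, 36, p, u, c, 22, w), (m, 36, p, u, c, 8, y), (m, 36, p, z, w, 31, r), (m, 36, v, s, x, 12, y), (m, 36, v, s, x, 25, x), (m, 36, v, s, x, 40, p), (m, 36, v, u, c, 22, w), (m, 36, v, u, c, 8, y), (m, 36, v, z, w, 31, r)}
Filtering on B = w leaves {(m, 36, d, u, c, 22, w), (m, 36, p, u, c, 22, w), (m, 36, v, u, c, 22, w)}.
Keep only column(s) C, E: {(m, d), (m, p), (m, v)}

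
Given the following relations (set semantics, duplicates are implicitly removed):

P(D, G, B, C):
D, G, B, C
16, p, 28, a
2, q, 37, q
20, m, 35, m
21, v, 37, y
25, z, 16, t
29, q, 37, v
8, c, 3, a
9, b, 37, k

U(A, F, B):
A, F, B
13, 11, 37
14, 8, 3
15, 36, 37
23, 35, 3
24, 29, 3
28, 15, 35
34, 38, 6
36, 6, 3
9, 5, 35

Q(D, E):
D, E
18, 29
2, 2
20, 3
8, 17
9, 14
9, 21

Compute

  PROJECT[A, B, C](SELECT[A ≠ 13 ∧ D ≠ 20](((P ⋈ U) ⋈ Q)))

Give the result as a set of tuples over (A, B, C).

{(14, 3, a), (15, 37, k), (15, 37, q), (23, 3, a), (24, 3, a), (36, 3, a)}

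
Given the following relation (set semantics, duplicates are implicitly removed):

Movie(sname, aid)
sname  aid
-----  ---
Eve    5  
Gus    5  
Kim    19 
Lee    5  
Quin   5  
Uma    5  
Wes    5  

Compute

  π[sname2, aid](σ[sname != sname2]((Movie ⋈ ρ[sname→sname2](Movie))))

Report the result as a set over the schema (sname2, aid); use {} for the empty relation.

{(Eve, 5), (Gus, 5), (Lee, 5), (Quin, 5), (Uma, 5), (Wes, 5)}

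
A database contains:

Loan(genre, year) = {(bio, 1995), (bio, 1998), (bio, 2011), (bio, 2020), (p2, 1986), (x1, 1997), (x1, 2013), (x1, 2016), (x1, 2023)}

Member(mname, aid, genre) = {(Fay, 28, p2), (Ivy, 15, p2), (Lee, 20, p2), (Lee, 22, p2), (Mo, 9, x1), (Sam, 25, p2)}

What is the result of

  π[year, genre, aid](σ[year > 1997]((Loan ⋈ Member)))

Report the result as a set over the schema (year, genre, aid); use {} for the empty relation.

Loan ⋈ Member (natural join on genre): {(p2, 1986, Fay, 28), (p2, 1986, Ivy, 15), (p2, 1986, Lee, 20), (p2, 1986, Lee, 22), (p2, 1986, Sam, 25), (x1, 1997, Mo, 9), (x1, 2013, Mo, 9), (x1, 2016, Mo, 9), (x1, 2023, Mo, 9)}
Selection year > 1997: {(x1, 2013, Mo, 9), (x1, 2016, Mo, 9), (x1, 2023, Mo, 9)}
Projecting to year, genre, aid: {(2013, x1, 9), (2016, x1, 9), (2023, x1, 9)}

{(2013, x1, 9), (2016, x1, 9), (2023, x1, 9)}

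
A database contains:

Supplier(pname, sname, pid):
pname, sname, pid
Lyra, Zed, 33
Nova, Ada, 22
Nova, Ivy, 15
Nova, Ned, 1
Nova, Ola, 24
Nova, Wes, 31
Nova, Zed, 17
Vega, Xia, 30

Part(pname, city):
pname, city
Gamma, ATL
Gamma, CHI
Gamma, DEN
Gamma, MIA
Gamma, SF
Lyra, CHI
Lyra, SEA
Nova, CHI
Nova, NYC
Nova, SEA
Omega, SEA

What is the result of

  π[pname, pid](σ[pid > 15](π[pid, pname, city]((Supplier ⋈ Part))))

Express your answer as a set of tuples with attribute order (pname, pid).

{(Lyra, 33), (Nova, 17), (Nova, 22), (Nova, 24), (Nova, 31)}

Joining Supplier and Part on pname yields {(Lyra, Zed, 33, CHI), (Lyra, Zed, 33, SEA), (Nova, Ada, 22, CHI), (Nova, Ada, 22, NYC), (Nova, Ada, 22, SEA), (Nova, Ivy, 15, CHI), (Nova, Ivy, 15, NYC), (Nova, Ivy, 15, SEA), (Nova, Ned, 1, CHI), (Nova, Ned, 1, NYC), (Nova, Ned, 1, SEA), (Nova, Ola, 24, CHI), (Nova, Ola, 24, NYC), (Nova, Ola, 24, SEA), (Nova, Wes, 31, CHI), (Nova, Wes, 31, NYC), (Nova, Wes, 31, SEA), (Nova, Zed, 17, CHI), (Nova, Zed, 17, NYC), (Nova, Zed, 17, SEA)}.
Projecting to pid, pname, city: {(1, Nova, CHI), (1, Nova, NYC), (1, Nova, SEA), (15, Nova, CHI), (15, Nova, NYC), (15, Nova, SEA), (17, Nova, CHI), (17, Nova, NYC), (17, Nova, SEA), (22, Nova, CHI), (22, Nova, NYC), (22, Nova, SEA), (24, Nova, CHI), (24, Nova, NYC), (24, Nova, SEA), (31, Nova, CHI), (31, Nova, NYC), (31, Nova, SEA), (33, Lyra, CHI), (33, Lyra, SEA)}
Filtering on pid > 15 leaves {(17, Nova, CHI), (17, Nova, NYC), (17, Nova, SEA), (22, Nova, CHI), (22, Nova, NYC), (22, Nova, SEA), (24, Nova, CHI), (24, Nova, NYC), (24, Nova, SEA), (31, Nova, CHI), (31, Nova, NYC), (31, Nova, SEA), (33, Lyra, CHI), (33, Lyra, SEA)}.
Projecting to pname, pid (9 duplicate(s) eliminated): {(Lyra, 33), (Nova, 17), (Nova, 22), (Nova, 24), (Nova, 31)}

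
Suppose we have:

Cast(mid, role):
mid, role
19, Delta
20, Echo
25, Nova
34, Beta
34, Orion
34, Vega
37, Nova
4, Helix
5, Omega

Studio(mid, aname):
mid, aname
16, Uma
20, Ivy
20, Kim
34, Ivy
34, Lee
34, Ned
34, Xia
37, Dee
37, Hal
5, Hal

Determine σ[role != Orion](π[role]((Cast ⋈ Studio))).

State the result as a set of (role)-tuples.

Natural join on mid: {(20, Echo, Ivy), (20, Echo, Kim), (34, Beta, Ivy), (34, Beta, Lee), (34, Beta, Ned), (34, Beta, Xia), (34, Orion, Ivy), (34, Orion, Lee), (34, Orion, Ned), (34, Orion, Xia), (34, Vega, Ivy), (34, Vega, Lee), (34, Vega, Ned), (34, Vega, Xia), (37, Nova, Dee), (37, Nova, Hal), (5, Omega, Hal)}
Projecting to role (11 duplicate(s) eliminated): {Beta, Echo, Nova, Omega, Orion, Vega}
Selection role != Orion: {Beta, Echo, Nova, Omega, Vega}

{Beta, Echo, Nova, Omega, Vega}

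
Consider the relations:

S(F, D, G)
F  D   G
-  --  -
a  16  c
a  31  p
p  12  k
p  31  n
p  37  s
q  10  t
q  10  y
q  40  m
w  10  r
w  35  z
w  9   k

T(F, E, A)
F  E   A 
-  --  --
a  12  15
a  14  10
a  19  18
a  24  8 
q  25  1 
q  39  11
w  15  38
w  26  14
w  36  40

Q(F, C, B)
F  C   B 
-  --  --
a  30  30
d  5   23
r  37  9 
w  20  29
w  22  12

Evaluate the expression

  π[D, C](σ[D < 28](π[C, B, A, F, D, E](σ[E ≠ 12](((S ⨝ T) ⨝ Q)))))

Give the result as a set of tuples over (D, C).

{(10, 20), (10, 22), (16, 30), (9, 20), (9, 22)}

S ⋈ T (natural join on F): {(a, 16, c, 12, 15), (a, 16, c, 14, 10), (a, 16, c, 19, 18), (a, 16, c, 24, 8), (a, 31, p, 12, 15), (a, 31, p, 14, 10), (a, 31, p, 19, 18), (a, 31, p, 24, 8), (q, 10, t, 25, 1), (q, 10, t, 39, 11), (q, 10, y, 25, 1), (q, 10, y, 39, 11), (q, 40, m, 25, 1), (q, 40, m, 39, 11), (w, 10, r, 15, 38), (w, 10, r, 26, 14), (w, 10, r, 36, 40), (w, 35, z, 15, 38), (w, 35, z, 26, 14), (w, 35, z, 36, 40), (w, 9, k, 15, 38), (w, 9, k, 26, 14), (w, 9, k, 36, 40)}
(S ⨝ T) ⋈ Q (natural join on F): {(a, 16, c, 12, 15, 30, 30), (a, 16, c, 14, 10, 30, 30), (a, 16, c, 19, 18, 30, 30), (a, 16, c, 24, 8, 30, 30), (a, 31, p, 12, 15, 30, 30), (a, 31, p, 14, 10, 30, 30), (a, 31, p, 19, 18, 30, 30), (a, 31, p, 24, 8, 30, 30), (w, 10, r, 15, 38, 20, 29), (w, 10, r, 15, 38, 22, 12), (w, 10, r, 26, 14, 20, 29), (w, 10, r, 26, 14, 22, 12), (w, 10, r, 36, 40, 20, 29), (w, 10, r, 36, 40, 22, 12), (w, 35, z, 15, 38, 20, 29), (w, 35, z, 15, 38, 22, 12), (w, 35, z, 26, 14, 20, 29), (w, 35, z, 26, 14, 22, 12), (w, 35, z, 36, 40, 20, 29), (w, 35, z, 36, 40, 22, 12), (w, 9, k, 15, 38, 20, 29), (w, 9, k, 15, 38, 22, 12), (w, 9, k, 26, 14, 20, 29), (w, 9, k, 26, 14, 22, 12), (w, 9, k, 36, 40, 20, 29), (w, 9, k, 36, 40, 22, 12)}
σ[E ≠ 12]: keep tuples satisfying E ≠ 12 → {(a, 16, c, 14, 10, 30, 30), (a, 16, c, 19, 18, 30, 30), (a, 16, c, 24, 8, 30, 30), (a, 31, p, 14, 10, 30, 30), (a, 31, p, 19, 18, 30, 30), (a, 31, p, 24, 8, 30, 30), (w, 10, r, 15, 38, 20, 29), (w, 10, r, 15, 38, 22, 12), (w, 10, r, 26, 14, 20, 29), (w, 10, r, 26, 14, 22, 12), (w, 10, r, 36, 40, 20, 29), (w, 10, r, 36, 40, 22, 12), (w, 35, z, 15, 38, 20, 29), (w, 35, z, 15, 38, 22, 12), (w, 35, z, 26, 14, 20, 29), (w, 35, z, 26, 14, 22, 12), (w, 35, z, 36, 40, 20, 29), (w, 35, z, 36, 40, 22, 12), (w, 9, k, 15, 38, 20, 29), (w, 9, k, 15, 38, 22, 12), (w, 9, k, 26, 14, 20, 29), (w, 9, k, 26, 14, 22, 12), (w, 9, k, 36, 40, 20, 29), (w, 9, k, 36, 40, 22, 12)}
Keep only column(s) C, B, A, F, D, E: {(20, 29, 14, w, 10, 26), (20, 29, 14, w, 35, 26), (20, 29, 14, w, 9, 26), (20, 29, 38, w, 10, 15), (20, 29, 38, w, 35, 15), (20, 29, 38, w, 9, 15), (20, 29, 40, w, 10, 36), (20, 29, 40, w, 35, 36), (20, 29, 40, w, 9, 36), (22, 12, 14, w, 10, 26), (22, 12, 14, w, 35, 26), (22, 12, 14, w, 9, 26), (22, 12, 38, w, 10, 15), (22, 12, 38, w, 35, 15), (22, 12, 38, w, 9, 15), (22, 12, 40, w, 10, 36), (22, 12, 40, w, 35, 36), (22, 12, 40, w, 9, 36), (30, 30, 10, a, 16, 14), (30, 30, 10, a, 31, 14), (30, 30, 18, a, 16, 19), (30, 30, 18, a, 31, 19), (30, 30, 8, a, 16, 24), (30, 30, 8, a, 31, 24)}
σ[D < 28]: keep tuples satisfying D < 28 → {(20, 29, 14, w, 10, 26), (20, 29, 14, w, 9, 26), (20, 29, 38, w, 10, 15), (20, 29, 38, w, 9, 15), (20, 29, 40, w, 10, 36), (20, 29, 40, w, 9, 36), (22, 12, 14, w, 10, 26), (22, 12, 14, w, 9, 26), (22, 12, 38, w, 10, 15), (22, 12, 38, w, 9, 15), (22, 12, 40, w, 10, 36), (22, 12, 40, w, 9, 36), (30, 30, 10, a, 16, 14), (30, 30, 18, a, 16, 19), (30, 30, 8, a, 16, 24)}
Keep only column(s) D, C (10 duplicate(s) eliminated): {(10, 20), (10, 22), (16, 30), (9, 20), (9, 22)}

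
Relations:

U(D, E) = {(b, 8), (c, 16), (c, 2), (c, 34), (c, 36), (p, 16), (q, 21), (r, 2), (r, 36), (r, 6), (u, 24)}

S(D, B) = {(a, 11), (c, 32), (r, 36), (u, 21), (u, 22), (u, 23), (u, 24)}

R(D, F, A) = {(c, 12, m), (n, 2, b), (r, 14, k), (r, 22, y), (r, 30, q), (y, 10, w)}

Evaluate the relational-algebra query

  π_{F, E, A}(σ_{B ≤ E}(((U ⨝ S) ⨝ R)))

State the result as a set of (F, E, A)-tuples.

Joining U and S on D yields {(c, 16, 32), (c, 2, 32), (c, 34, 32), (c, 36, 32), (r, 2, 36), (r, 36, 36), (r, 6, 36), (u, 24, 21), (u, 24, 22), (u, 24, 23), (u, 24, 24)}.
Joining (U ⨝ S) and R on D yields {(c, 16, 32, 12, m), (c, 2, 32, 12, m), (c, 34, 32, 12, m), (c, 36, 32, 12, m), (r, 2, 36, 14, k), (r, 2, 36, 22, y), (r, 2, 36, 30, q), (r, 36, 36, 14, k), (r, 36, 36, 22, y), (r, 36, 36, 30, q), (r, 6, 36, 14, k), (r, 6, 36, 22, y), (r, 6, 36, 30, q)}.
Apply σ_{B ≤ E}; surviving tuples: {(c, 34, 32, 12, m), (c, 36, 32, 12, m), (r, 36, 36, 14, k), (r, 36, 36, 22, y), (r, 36, 36, 30, q)}
Keep only column(s) F, E, A: {(12, 34, m), (12, 36, m), (14, 36, k), (22, 36, y), (30, 36, q)}

{(12, 34, m), (12, 36, m), (14, 36, k), (22, 36, y), (30, 36, q)}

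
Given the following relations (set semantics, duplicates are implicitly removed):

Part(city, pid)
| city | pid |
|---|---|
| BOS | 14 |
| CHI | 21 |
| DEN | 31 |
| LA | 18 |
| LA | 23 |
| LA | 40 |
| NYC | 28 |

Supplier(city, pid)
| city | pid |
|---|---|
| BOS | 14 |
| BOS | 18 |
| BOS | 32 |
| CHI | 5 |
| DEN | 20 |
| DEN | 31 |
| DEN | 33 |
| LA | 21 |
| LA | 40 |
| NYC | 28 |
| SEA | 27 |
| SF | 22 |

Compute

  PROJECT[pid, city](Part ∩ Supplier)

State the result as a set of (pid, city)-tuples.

{(14, BOS), (28, NYC), (31, DEN), (40, LA)}

Set intersection of the two operands is {(BOS, 14), (DEN, 31), (LA, 40), (NYC, 28)}.
Projecting to pid, city: {(14, BOS), (28, NYC), (31, DEN), (40, LA)}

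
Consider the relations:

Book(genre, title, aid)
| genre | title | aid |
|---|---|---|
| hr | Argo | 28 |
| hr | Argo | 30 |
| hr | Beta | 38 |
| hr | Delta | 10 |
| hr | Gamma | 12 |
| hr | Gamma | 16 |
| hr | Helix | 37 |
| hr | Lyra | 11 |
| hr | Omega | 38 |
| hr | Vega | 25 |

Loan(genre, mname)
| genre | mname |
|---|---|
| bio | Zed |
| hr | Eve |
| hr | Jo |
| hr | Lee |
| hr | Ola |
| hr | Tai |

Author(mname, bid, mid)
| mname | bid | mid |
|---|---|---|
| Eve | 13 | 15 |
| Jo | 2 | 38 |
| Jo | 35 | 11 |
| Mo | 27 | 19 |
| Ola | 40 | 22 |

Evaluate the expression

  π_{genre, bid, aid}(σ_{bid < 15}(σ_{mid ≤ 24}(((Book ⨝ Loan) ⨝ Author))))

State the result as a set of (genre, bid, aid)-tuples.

{(hr, 13, 10), (hr, 13, 11), (hr, 13, 12), (hr, 13, 16), (hr, 13, 25), (hr, 13, 28), (hr, 13, 30), (hr, 13, 37), (hr, 13, 38)}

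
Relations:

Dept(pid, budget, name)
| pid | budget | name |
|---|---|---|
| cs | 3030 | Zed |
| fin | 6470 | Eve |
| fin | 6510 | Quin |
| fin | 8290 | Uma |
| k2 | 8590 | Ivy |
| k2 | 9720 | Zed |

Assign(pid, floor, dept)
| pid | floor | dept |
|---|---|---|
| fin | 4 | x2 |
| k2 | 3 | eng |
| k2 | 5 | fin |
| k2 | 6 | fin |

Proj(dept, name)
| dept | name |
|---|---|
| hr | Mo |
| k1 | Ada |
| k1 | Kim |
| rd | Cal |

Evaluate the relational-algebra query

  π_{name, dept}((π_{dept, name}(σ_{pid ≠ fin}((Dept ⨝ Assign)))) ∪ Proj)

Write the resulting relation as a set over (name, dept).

Joining Dept and Assign on pid yields {(fin, 6470, Eve, 4, x2), (fin, 6510, Quin, 4, x2), (fin, 8290, Uma, 4, x2), (k2, 8590, Ivy, 3, eng), (k2, 8590, Ivy, 5, fin), (k2, 8590, Ivy, 6, fin), (k2, 9720, Zed, 3, eng), (k2, 9720, Zed, 5, fin), (k2, 9720, Zed, 6, fin)}.
Apply σ_{pid ≠ fin}; surviving tuples: {(k2, 8590, Ivy, 3, eng), (k2, 8590, Ivy, 5, fin), (k2, 8590, Ivy, 6, fin), (k2, 9720, Zed, 3, eng), (k2, 9720, Zed, 5, fin), (k2, 9720, Zed, 6, fin)}
Keep only column(s) dept, name (2 duplicate(s) eliminated): {(eng, Ivy), (eng, Zed), (fin, Ivy), (fin, Zed)}
Taking the union: {(eng, Ivy), (eng, Zed), (fin, Ivy), (fin, Zed), (hr, Mo), (k1, Ada), (k1, Kim), (rd, Cal)}
Keep only column(s) name, dept: {(Ada, k1), (Cal, rd), (Ivy, eng), (Ivy, fin), (Kim, k1), (Mo, hr), (Zed, eng), (Zed, fin)}

{(Ada, k1), (Cal, rd), (Ivy, eng), (Ivy, fin), (Kim, k1), (Mo, hr), (Zed, eng), (Zed, fin)}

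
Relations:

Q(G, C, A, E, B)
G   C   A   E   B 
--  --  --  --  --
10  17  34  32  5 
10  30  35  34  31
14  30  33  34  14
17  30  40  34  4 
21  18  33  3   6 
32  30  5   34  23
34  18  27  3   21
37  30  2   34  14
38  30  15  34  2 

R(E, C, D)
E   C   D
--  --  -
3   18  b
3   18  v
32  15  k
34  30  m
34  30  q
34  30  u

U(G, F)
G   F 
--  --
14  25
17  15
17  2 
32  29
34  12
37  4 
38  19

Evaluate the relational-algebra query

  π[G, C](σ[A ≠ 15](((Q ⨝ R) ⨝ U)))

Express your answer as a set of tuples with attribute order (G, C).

{(14, 30), (17, 30), (32, 30), (34, 18), (37, 30)}

Natural join on C, E: {(10, 30, 35, 34, 31, m), (10, 30, 35, 34, 31, q), (10, 30, 35, 34, 31, u), (14, 30, 33, 34, 14, m), (14, 30, 33, 34, 14, q), (14, 30, 33, 34, 14, u), (17, 30, 40, 34, 4, m), (17, 30, 40, 34, 4, q), (17, 30, 40, 34, 4, u), (21, 18, 33, 3, 6, b), (21, 18, 33, 3, 6, v), (32, 30, 5, 34, 23, m), (32, 30, 5, 34, 23, q), (32, 30, 5, 34, 23, u), (34, 18, 27, 3, 21, b), (34, 18, 27, 3, 21, v), (37, 30, 2, 34, 14, m), (37, 30, 2, 34, 14, q), (37, 30, 2, 34, 14, u), (38, 30, 15, 34, 2, m), (38, 30, 15, 34, 2, q), (38, 30, 15, 34, 2, u)}
Natural join on G: {(14, 30, 33, 34, 14, m, 25), (14, 30, 33, 34, 14, q, 25), (14, 30, 33, 34, 14, u, 25), (17, 30, 40, 34, 4, m, 15), (17, 30, 40, 34, 4, m, 2), (17, 30, 40, 34, 4, q, 15), (17, 30, 40, 34, 4, q, 2), (17, 30, 40, 34, 4, u, 15), (17, 30, 40, 34, 4, u, 2), (32, 30, 5, 34, 23, m, 29), (32, 30, 5, 34, 23, q, 29), (32, 30, 5, 34, 23, u, 29), (34, 18, 27, 3, 21, b, 12), (34, 18, 27, 3, 21, v, 12), (37, 30, 2, 34, 14, m, 4), (37, 30, 2, 34, 14, q, 4), (37, 30, 2, 34, 14, u, 4), (38, 30, 15, 34, 2, m, 19), (38, 30, 15, 34, 2, q, 19), (38, 30, 15, 34, 2, u, 19)}
σ[A ≠ 15]: keep tuples satisfying A ≠ 15 → {(14, 30, 33, 34, 14, m, 25), (14, 30, 33, 34, 14, q, 25), (14, 30, 33, 34, 14, u, 25), (17, 30, 40, 34, 4, m, 15), (17, 30, 40, 34, 4, m, 2), (17, 30, 40, 34, 4, q, 15), (17, 30, 40, 34, 4, q, 2), (17, 30, 40, 34, 4, u, 15), (17, 30, 40, 34, 4, u, 2), (32, 30, 5, 34, 23, m, 29), (32, 30, 5, 34, 23, q, 29), (32, 30, 5, 34, 23, u, 29), (34, 18, 27, 3, 21, b, 12), (34, 18, 27, 3, 21, v, 12), (37, 30, 2, 34, 14, m, 4), (37, 30, 2, 34, 14, q, 4), (37, 30, 2, 34, 14, u, 4)}
π[G, C]: project onto (G, C) (12 duplicate(s) eliminated) → {(14, 30), (17, 30), (32, 30), (34, 18), (37, 30)}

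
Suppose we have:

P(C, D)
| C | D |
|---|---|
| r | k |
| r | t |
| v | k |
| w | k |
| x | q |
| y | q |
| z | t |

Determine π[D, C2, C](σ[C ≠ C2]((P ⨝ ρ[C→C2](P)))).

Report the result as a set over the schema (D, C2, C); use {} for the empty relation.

{(k, r, v), (k, r, w), (k, v, r), (k, v, w), (k, w, r), (k, w, v), (q, x, y), (q, y, x), (t, r, z), (t, z, r)}

ρ[C→C2]: schema becomes (C2, D); tuples unchanged.
P ⋈ ρ[C→C2](P) (natural join on D): {(r, k, r), (r, k, v), (r, k, w), (r, t, r), (r, t, z), (v, k, r), (v, k, v), (v, k, w), (w, k, r), (w, k, v), (w, k, w), (x, q, x), (x, q, y), (y, q, x), (y, q, y), (z, t, r), (z, t, z)}
σ[C ≠ C2]: keep tuples satisfying C ≠ C2 → {(r, k, v), (r, k, w), (r, t, z), (v, k, r), (v, k, w), (w, k, r), (w, k, v), (x, q, y), (y, q, x), (z, t, r)}
Keep only column(s) D, C2, C: {(k, r, v), (k, r, w), (k, v, r), (k, v, w), (k, w, r), (k, w, v), (q, x, y), (q, y, x), (t, r, z), (t, z, r)}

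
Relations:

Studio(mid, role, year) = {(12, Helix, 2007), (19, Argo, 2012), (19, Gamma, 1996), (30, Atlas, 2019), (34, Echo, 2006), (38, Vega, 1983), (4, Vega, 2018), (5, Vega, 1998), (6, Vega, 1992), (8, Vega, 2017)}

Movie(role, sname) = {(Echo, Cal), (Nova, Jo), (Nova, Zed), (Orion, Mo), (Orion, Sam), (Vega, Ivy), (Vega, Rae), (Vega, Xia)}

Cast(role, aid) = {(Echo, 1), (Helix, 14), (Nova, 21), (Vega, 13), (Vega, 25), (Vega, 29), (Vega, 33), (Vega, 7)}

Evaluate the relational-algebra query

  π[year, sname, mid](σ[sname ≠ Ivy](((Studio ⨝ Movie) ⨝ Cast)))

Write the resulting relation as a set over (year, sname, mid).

{(1983, Rae, 38), (1983, Xia, 38), (1992, Rae, 6), (1992, Xia, 6), (1998, Rae, 5), (1998, Xia, 5), (2006, Cal, 34), (2017, Rae, 8), (2017, Xia, 8), (2018, Rae, 4), (2018, Xia, 4)}

Joining Studio and Movie on role yields {(34, Echo, 2006, Cal), (38, Vega, 1983, Ivy), (38, Vega, 1983, Rae), (38, Vega, 1983, Xia), (4, Vega, 2018, Ivy), (4, Vega, 2018, Rae), (4, Vega, 2018, Xia), (5, Vega, 1998, Ivy), (5, Vega, 1998, Rae), (5, Vega, 1998, Xia), (6, Vega, 1992, Ivy), (6, Vega, 1992, Rae), (6, Vega, 1992, Xia), (8, Vega, 2017, Ivy), (8, Vega, 2017, Rae), (8, Vega, 2017, Xia)}.
Joining (Studio ⨝ Movie) and Cast on role yields {(34, Echo, 2006, Cal, 1), (38, Vega, 1983, Ivy, 13), (38, Vega, 1983, Ivy, 25), (38, Vega, 1983, Ivy, 29), (38, Vega, 1983, Ivy, 33), (38, Vega, 1983, Ivy, 7), (38, Vega, 1983, Rae, 13), (38, Vega, 1983, Rae, 25), (38, Vega, 1983, Rae, 29), (38, Vega, 1983, Rae, 33), (38, Vega, 1983, Rae, 7), (38, Vega, 1983, Xia, 13), (38, Vega, 1983, Xia, 25), (38, Vega, 1983, Xia, 29), (38, Vega, 1983, Xia, 33), (38, Vega, 1983, Xia, 7), (4, Vega, 2018, Ivy, 13), (4, Vega, 2018, Ivy, 25), (4, Vega, 2018, Ivy, 29), (4, Vega, 2018, Ivy, 33), (4, Vega, 2018, Ivy, 7), (4, Vega, 2018, Rae, 13), (4, Vega, 2018, Rae, 25), (4, Vega, 2018, Rae, 29), (4, Vega, 2018, Rae, 33), (4, Vega, 2018, Rae, 7), (4, Vega, 2018, Xia, 13), (4, Vega, 2018, Xia, 25), (4, Vega, 2018, Xia, 29), (4, Vega, 2018, Xia, 33), (4, Vega, 2018, Xia, 7), (5, Vega, 1998, Ivy, 13), (5, Vega, 1998, Ivy, 25), (5, Vega, 1998, Ivy, 29), (5, Vega, 1998, Ivy, 33), (5, Vega, 1998, Ivy, 7), (5, Vega, 1998, Rae, 13), (5, Vega, 1998, Rae, 25), (5, Vega, 1998, Rae, 29), (5, Vega, 1998, Rae, 33), (5, Vega, 1998, Rae, 7), (5, Vega, 1998, Xia, 13), (5, Vega, 1998, Xia, 25), (5, Vega, 1998, Xia, 29), (5, Vega, 1998, Xia, 33), (5, Vega, 1998, Xia, 7), (6, Vega, 1992, Ivy, 13), (6, Vega, 1992, Ivy, 25), (6, Vega, 1992, Ivy, 29), (6, Vega, 1992, Ivy, 33), (6, Vega, 1992, Ivy, 7), (6, Vega, 1992, Rae, 13), (6, Vega, 1992, Rae, 25), (6, Vega, 1992, Rae, 29), (6, Vega, 1992, Rae, 33), (6, Vega, 1992, Rae, 7), (6, Vega, 1992, Xia, 13), (6, Vega, 1992, Xia, 25), (6, Vega, 1992, Xia, 29), (6, Vega, 1992, Xia, 33), (6, Vega, 1992, Xia, 7), (8, Vega, 2017, Ivy, 13), (8, Vega, 2017, Ivy, 25), (8, Vega, 2017, Ivy, 29), (8, Vega, 2017, Ivy, 33), (8, Vega, 2017, Ivy, 7), (8, Vega, 2017, Rae, 13), (8, Vega, 2017, Rae, 25), (8, Vega, 2017, Rae, 29), (8, Vega, 2017, Rae, 33), (8, Vega, 2017, Rae, 7), (8, Vega, 2017, Xia, 13), (8, Vega, 2017, Xia, 25), (8, Vega, 2017, Xia, 29), (8, Vega, 2017, Xia, 33), (8, Vega, 2017, Xia, 7)}.
Filtering on sname ≠ Ivy leaves {(34, Echo, 2006, Cal, 1), (38, Vega, 1983, Rae, 13), (38, Vega, 1983, Rae, 25), (38, Vega, 1983, Rae, 29), (38, Vega, 1983, Rae, 33), (38, Vega, 1983, Rae, 7), (38, Vega, 1983, Xia, 13), (38, Vega, 1983, Xia, 25), (38, Vega, 1983, Xia, 29), (38, Vega, 1983, Xia, 33), (38, Vega, 1983, Xia, 7), (4, Vega, 2018, Rae, 13), (4, Vega, 2018, Rae, 25), (4, Vega, 2018, Rae, 29), (4, Vega, 2018, Rae, 33), (4, Vega, 2018, Rae, 7), (4, Vega, 2018, Xia, 13), (4, Vega, 2018, Xia, 25), (4, Vega, 2018, Xia, 29), (4, Vega, 2018, Xia, 33), (4, Vega, 2018, Xia, 7), (5, Vega, 1998, Rae, 13), (5, Vega, 1998, Rae, 25), (5, Vega, 1998, Rae, 29), (5, Vega, 1998, Rae, 33), (5, Vega, 1998, Rae, 7), (5, Vega, 1998, Xia, 13), (5, Vega, 1998, Xia, 25), (5, Vega, 1998, Xia, 29), (5, Vega, 1998, Xia, 33), (5, Vega, 1998, Xia, 7), (6, Vega, 1992, Rae, 13), (6, Vega, 1992, Rae, 25), (6, Vega, 1992, Rae, 29), (6, Vega, 1992, Rae, 33), (6, Vega, 1992, Rae, 7), (6, Vega, 1992, Xia, 13), (6, Vega, 1992, Xia, 25), (6, Vega, 1992, Xia, 29), (6, Vega, 1992, Xia, 33), (6, Vega, 1992, Xia, 7), (8, Vega, 2017, Rae, 13), (8, Vega, 2017, Rae, 25), (8, Vega, 2017, Rae, 29), (8, Vega, 2017, Rae, 33), (8, Vega, 2017, Rae, 7), (8, Vega, 2017, Xia, 13), (8, Vega, 2017, Xia, 25), (8, Vega, 2017, Xia, 29), (8, Vega, 2017, Xia, 33), (8, Vega, 2017, Xia, 7)}.
π[year, sname, mid]: project onto (year, sname, mid) (40 duplicate(s) eliminated) → {(1983, Rae, 38), (1983, Xia, 38), (1992, Rae, 6), (1992, Xia, 6), (1998, Rae, 5), (1998, Xia, 5), (2006, Cal, 34), (2017, Rae, 8), (2017, Xia, 8), (2018, Rae, 4), (2018, Xia, 4)}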